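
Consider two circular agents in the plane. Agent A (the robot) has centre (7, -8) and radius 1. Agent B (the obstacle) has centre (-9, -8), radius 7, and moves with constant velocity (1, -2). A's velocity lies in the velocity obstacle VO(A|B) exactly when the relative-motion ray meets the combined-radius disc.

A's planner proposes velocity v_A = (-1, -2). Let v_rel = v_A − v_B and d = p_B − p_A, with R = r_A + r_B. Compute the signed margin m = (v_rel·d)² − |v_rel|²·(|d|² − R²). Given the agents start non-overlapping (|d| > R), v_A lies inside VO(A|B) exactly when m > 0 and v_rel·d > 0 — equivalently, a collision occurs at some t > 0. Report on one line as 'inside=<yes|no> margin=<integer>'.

d = (-16, 0),  |d|² = 256;  R = 1+7 = 8,  c = 256−8² = 192
v_rel = (-2, 0),  |v_rel|² = 4;  v_rel·d = (-2)·(-16) + (0)·(0) = 32
4·t² − 64·t + 192 = 0  ⇒  m = 32² − 4·192 = 256
m = 256 > 0,  v_rel·d = 32 > 0  ⇒  inside

inside=yes margin=256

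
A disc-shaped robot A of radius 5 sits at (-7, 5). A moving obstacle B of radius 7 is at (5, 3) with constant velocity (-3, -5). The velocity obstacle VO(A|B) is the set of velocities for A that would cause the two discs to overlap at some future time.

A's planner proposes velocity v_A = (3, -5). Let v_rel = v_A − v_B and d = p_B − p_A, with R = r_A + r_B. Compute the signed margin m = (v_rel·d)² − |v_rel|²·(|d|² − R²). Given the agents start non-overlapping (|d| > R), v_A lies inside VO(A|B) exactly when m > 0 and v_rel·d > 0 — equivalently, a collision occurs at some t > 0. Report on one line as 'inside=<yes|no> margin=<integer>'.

d = (12, -2),  |d|² = 148;  R = 5+7 = 12,  c = 148−12² = 4
v_rel = (6, 0),  |v_rel|² = 36;  v_rel·d = (6)·(12) + (0)·(-2) = 72
36·t² − 144·t + 4 = 0  ⇒  m = 72² − 36·4 = 5040
m = 5040 > 0,  v_rel·d = 72 > 0  ⇒  inside

inside=yes margin=5040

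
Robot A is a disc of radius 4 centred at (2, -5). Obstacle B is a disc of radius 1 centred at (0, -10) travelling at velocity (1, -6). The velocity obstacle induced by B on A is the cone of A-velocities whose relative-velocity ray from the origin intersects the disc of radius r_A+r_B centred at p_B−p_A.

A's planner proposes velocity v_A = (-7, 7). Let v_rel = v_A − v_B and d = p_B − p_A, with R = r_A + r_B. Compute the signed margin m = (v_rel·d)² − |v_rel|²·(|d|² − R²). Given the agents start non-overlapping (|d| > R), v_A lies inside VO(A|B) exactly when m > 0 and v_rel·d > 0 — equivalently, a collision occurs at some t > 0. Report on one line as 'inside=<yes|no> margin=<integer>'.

d = (-2, -5),  |d|² = 29;  R = 4+1 = 5,  c = 29−5² = 4
v_rel = (-8, 13),  |v_rel|² = 233;  v_rel·d = (-8)·(-2) + (13)·(-5) = -49
233·t² + 98·t + 4 = 0  ⇒  m = (-49)² − 233·4 = 1469
m = 1469 > 0,  v_rel·d = -49 < 0  ⇒  outside

inside=no margin=1469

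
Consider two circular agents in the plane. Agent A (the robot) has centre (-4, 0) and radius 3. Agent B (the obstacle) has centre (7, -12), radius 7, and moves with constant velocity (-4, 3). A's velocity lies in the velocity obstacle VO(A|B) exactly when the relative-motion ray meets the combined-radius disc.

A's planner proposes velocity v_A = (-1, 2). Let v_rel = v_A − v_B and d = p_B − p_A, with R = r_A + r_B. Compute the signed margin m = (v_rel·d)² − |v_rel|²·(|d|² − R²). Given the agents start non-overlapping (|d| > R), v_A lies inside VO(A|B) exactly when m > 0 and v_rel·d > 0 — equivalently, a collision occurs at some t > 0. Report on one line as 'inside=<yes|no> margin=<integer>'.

d = (11, -12),  |d|² = 265;  R = 3+7 = 10,  c = 265−10² = 165
v_rel = (3, -1),  |v_rel|² = 10;  v_rel·d = (3)·(11) + (-1)·(-12) = 45
10·t² − 90·t + 165 = 0  ⇒  m = 45² − 10·165 = 375
m = 375 > 0,  v_rel·d = 45 > 0  ⇒  inside

inside=yes margin=375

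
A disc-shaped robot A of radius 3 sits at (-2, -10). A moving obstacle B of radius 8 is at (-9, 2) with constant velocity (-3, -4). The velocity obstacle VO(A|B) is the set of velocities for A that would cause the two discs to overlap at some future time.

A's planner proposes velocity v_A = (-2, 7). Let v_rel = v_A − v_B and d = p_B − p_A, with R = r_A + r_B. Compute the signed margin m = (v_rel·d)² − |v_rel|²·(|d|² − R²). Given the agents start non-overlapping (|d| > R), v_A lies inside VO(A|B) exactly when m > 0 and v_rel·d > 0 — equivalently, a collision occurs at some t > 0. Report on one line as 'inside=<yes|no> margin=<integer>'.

d = (-7, 12),  |d|² = 193;  R = 3+8 = 11,  c = 193−11² = 72
v_rel = (1, 11),  |v_rel|² = 122;  v_rel·d = (1)·(-7) + (11)·(12) = 125
122·t² − 250·t + 72 = 0  ⇒  m = 125² − 122·72 = 6841
m = 6841 > 0,  v_rel·d = 125 > 0  ⇒  inside

inside=yes margin=6841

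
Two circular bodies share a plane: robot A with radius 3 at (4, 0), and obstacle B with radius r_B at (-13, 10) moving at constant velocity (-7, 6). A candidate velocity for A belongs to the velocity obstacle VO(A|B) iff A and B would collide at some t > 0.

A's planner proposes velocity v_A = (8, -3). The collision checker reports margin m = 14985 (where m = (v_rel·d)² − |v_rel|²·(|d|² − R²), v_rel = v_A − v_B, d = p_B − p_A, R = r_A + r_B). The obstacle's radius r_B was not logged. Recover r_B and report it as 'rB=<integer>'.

m = 14985
d = (-17, 10);  v_rel = (15, -9),  |v_rel|² = 306
v_rel×d = (15)·(10) − (-9)·(-17) = -3
since m = R²·306 − (-3)²:  R² = (9 + 14985) / 306 = 49
R = √49 = 7  ⇒  r_B = 7 − 3 = 4

rB=4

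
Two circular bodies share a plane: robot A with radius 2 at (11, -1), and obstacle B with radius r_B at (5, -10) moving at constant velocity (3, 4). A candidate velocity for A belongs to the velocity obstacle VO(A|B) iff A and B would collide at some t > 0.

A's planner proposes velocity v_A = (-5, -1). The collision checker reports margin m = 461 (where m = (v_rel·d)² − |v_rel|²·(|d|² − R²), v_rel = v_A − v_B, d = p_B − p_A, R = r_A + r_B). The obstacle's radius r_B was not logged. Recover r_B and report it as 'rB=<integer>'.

m = 461
d = (-6, -9);  v_rel = (-8, -5),  |v_rel|² = 89
v_rel×d = (-8)·(-9) − (-5)·(-6) = 42
since m = R²·89 − 42²:  R² = (1764 + 461) / 89 = 25
R = √25 = 5  ⇒  r_B = 5 − 2 = 3

rB=3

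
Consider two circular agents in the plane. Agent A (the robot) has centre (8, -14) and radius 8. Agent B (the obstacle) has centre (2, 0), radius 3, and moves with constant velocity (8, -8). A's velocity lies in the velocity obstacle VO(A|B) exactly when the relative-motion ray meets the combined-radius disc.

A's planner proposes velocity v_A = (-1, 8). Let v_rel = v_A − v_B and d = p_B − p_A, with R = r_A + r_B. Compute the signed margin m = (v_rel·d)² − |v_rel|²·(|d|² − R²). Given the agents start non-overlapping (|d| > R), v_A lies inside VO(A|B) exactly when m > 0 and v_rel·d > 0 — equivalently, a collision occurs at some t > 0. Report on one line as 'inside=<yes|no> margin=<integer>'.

d = (-6, 14),  |d|² = 232;  R = 8+3 = 11,  c = 232−11² = 111
v_rel = (-9, 16),  |v_rel|² = 337;  v_rel·d = (-9)·(-6) + (16)·(14) = 278
337·t² − 556·t + 111 = 0  ⇒  m = 278² − 337·111 = 39877
m = 39877 > 0,  v_rel·d = 278 > 0  ⇒  inside

inside=yes margin=39877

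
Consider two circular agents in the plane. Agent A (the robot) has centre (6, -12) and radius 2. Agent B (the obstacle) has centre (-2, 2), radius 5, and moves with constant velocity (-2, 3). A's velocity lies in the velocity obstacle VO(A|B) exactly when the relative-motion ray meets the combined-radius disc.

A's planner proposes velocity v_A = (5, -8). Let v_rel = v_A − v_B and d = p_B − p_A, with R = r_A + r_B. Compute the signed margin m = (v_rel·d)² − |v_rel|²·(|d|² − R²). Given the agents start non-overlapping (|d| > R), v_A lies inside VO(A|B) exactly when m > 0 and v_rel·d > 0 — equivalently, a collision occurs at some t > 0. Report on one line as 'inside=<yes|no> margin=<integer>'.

d = (-8, 14),  |d|² = 260;  R = 2+5 = 7,  c = 260−7² = 211
v_rel = (7, -11),  |v_rel|² = 170;  v_rel·d = (7)·(-8) + (-11)·(14) = -210
170·t² + 420·t + 211 = 0  ⇒  m = (-210)² − 170·211 = 8230
m = 8230 > 0,  v_rel·d = -210 < 0  ⇒  outside

inside=no margin=8230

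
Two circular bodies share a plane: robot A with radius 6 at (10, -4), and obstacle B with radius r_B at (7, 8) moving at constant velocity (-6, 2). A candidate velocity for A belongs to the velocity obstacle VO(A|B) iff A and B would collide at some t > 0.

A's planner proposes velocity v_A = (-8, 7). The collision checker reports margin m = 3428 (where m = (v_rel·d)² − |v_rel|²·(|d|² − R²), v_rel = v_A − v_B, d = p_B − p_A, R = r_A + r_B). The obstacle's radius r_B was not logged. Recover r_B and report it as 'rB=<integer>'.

m = 3428
d = (-3, 12);  v_rel = (-2, 5),  |v_rel|² = 29
v_rel×d = (-2)·(12) − (5)·(-3) = -9
since m = R²·29 − (-9)²:  R² = (81 + 3428) / 29 = 121
R = √121 = 11  ⇒  r_B = 11 − 6 = 5

rB=5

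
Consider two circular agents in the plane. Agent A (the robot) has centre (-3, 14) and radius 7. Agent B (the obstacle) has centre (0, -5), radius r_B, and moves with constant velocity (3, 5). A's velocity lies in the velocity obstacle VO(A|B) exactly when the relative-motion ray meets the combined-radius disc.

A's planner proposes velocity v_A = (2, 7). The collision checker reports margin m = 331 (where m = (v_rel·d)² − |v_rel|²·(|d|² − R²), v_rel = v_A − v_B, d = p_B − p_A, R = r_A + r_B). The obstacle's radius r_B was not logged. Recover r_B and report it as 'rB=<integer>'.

m = 331
d = (3, -19);  v_rel = (-1, 2),  |v_rel|² = 5
v_rel×d = (-1)·(-19) − (2)·(3) = 13
since m = R²·5 − 13²:  R² = (169 + 331) / 5 = 100
R = √100 = 10  ⇒  r_B = 10 − 7 = 3

rB=3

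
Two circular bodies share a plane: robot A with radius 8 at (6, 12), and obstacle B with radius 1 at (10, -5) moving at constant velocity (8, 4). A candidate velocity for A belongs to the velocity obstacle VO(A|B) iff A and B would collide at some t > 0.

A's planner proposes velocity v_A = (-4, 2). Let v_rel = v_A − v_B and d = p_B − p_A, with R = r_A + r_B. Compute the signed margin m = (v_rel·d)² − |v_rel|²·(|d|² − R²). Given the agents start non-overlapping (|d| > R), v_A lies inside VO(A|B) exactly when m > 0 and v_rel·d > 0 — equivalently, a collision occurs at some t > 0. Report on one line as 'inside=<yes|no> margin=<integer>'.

d = (4, -17),  |d|² = 305;  R = 8+1 = 9,  c = 305−9² = 224
v_rel = (-12, -2),  |v_rel|² = 148;  v_rel·d = (-12)·(4) + (-2)·(-17) = -14
148·t² + 28·t + 224 = 0  ⇒  m = (-14)² − 148·224 = -32956
m = -32956 < 0,  v_rel·d = -14 < 0  ⇒  outside

inside=no margin=-32956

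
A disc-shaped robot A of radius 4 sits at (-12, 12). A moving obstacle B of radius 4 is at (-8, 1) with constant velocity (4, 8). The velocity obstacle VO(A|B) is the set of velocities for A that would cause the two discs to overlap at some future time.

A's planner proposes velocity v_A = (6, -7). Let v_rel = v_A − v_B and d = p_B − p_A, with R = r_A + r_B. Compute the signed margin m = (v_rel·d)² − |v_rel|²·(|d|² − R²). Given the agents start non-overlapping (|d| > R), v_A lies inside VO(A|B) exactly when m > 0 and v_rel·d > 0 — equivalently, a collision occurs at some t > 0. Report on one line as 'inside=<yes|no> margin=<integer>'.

d = (4, -11),  |d|² = 137;  R = 4+4 = 8,  c = 137−8² = 73
v_rel = (2, -15),  |v_rel|² = 229;  v_rel·d = (2)·(4) + (-15)·(-11) = 173
229·t² − 346·t + 73 = 0  ⇒  m = 173² − 229·73 = 13212
m = 13212 > 0,  v_rel·d = 173 > 0  ⇒  inside

inside=yes margin=13212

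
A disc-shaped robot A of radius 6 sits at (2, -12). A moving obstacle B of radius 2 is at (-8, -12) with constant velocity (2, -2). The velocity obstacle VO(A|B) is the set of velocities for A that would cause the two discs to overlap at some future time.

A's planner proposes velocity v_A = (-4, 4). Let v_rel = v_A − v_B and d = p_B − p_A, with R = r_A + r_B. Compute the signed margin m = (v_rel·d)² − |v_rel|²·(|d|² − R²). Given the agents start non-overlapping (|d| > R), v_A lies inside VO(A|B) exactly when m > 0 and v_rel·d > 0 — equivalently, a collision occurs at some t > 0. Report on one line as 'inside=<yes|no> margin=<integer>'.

d = (-10, 0),  |d|² = 100;  R = 6+2 = 8,  c = 100−8² = 36
v_rel = (-6, 6),  |v_rel|² = 72;  v_rel·d = (-6)·(-10) + (6)·(0) = 60
72·t² − 120·t + 36 = 0  ⇒  m = 60² − 72·36 = 1008
m = 1008 > 0,  v_rel·d = 60 > 0  ⇒  inside

inside=yes margin=1008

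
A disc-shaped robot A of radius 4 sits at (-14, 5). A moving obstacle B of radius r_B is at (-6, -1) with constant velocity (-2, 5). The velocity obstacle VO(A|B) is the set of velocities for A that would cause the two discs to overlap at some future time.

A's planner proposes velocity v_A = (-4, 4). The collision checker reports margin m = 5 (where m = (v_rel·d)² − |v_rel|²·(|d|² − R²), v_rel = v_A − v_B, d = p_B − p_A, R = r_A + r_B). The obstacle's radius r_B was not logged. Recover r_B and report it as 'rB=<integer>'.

m = 5
d = (8, -6);  v_rel = (-2, -1),  |v_rel|² = 5
v_rel×d = (-2)·(-6) − (-1)·(8) = 20
since m = R²·5 − 20²:  R² = (400 + 5) / 5 = 81
R = √81 = 9  ⇒  r_B = 9 − 4 = 5

rB=5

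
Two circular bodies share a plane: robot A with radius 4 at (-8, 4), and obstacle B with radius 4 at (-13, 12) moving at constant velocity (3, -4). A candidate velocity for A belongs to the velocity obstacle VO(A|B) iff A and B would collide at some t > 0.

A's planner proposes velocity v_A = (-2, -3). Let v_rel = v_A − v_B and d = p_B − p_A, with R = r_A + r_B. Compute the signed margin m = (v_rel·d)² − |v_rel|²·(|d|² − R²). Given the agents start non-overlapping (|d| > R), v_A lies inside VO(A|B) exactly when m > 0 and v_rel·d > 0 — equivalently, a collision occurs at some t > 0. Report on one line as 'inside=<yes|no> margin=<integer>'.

d = (-5, 8),  |d|² = 89;  R = 4+4 = 8,  c = 89−8² = 25
v_rel = (-5, 1),  |v_rel|² = 26;  v_rel·d = (-5)·(-5) + (1)·(8) = 33
26·t² − 66·t + 25 = 0  ⇒  m = 33² − 26·25 = 439
m = 439 > 0,  v_rel·d = 33 > 0  ⇒  inside

inside=yes margin=439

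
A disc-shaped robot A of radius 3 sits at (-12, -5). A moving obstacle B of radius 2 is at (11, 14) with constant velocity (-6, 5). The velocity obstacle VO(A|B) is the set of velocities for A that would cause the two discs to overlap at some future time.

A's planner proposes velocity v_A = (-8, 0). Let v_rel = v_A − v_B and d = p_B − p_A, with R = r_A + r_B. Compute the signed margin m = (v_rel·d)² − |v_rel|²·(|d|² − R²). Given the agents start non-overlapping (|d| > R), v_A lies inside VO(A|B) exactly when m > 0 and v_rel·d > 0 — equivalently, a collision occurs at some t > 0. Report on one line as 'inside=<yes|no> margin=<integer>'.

d = (23, 19),  |d|² = 890;  R = 3+2 = 5,  c = 890−5² = 865
v_rel = (-2, -5),  |v_rel|² = 29;  v_rel·d = (-2)·(23) + (-5)·(19) = -141
29·t² + 282·t + 865 = 0  ⇒  m = (-141)² − 29·865 = -5204
m = -5204 < 0,  v_rel·d = -141 < 0  ⇒  outside

inside=no margin=-5204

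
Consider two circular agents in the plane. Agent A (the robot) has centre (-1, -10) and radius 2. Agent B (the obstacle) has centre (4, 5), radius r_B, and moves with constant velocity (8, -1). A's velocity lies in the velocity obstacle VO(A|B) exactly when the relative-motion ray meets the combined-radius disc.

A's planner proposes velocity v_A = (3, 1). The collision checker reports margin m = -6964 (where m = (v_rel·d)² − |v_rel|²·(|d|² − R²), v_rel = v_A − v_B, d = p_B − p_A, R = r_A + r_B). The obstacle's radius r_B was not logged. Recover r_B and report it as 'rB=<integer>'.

m = -6964
d = (5, 15);  v_rel = (-5, 2),  |v_rel|² = 29
v_rel×d = (-5)·(15) − (2)·(5) = -85
since m = R²·29 − (-85)²:  R² = (7225 + -6964) / 29 = 9
R = √9 = 3  ⇒  r_B = 3 − 2 = 1

rB=1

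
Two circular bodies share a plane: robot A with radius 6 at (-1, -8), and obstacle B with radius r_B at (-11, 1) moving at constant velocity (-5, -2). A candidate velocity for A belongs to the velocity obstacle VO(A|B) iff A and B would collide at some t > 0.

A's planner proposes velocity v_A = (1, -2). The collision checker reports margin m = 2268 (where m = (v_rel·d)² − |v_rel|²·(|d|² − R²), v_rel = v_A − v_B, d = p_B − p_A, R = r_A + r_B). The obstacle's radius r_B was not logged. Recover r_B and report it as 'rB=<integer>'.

m = 2268
d = (-10, 9);  v_rel = (6, 0),  |v_rel|² = 36
v_rel×d = (6)·(9) − (0)·(-10) = 54
since m = R²·36 − 54²:  R² = (2916 + 2268) / 36 = 144
R = √144 = 12  ⇒  r_B = 12 − 6 = 6

rB=6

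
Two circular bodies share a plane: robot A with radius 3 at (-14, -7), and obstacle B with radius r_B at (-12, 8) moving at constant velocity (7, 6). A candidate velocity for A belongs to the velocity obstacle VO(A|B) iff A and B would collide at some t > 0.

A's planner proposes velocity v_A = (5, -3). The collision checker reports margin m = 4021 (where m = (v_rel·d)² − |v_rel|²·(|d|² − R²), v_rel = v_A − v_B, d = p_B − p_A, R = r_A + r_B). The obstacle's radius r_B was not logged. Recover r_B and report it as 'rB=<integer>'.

m = 4021
d = (2, 15);  v_rel = (-2, -9),  |v_rel|² = 85
v_rel×d = (-2)·(15) − (-9)·(2) = -12
since m = R²·85 − (-12)²:  R² = (144 + 4021) / 85 = 49
R = √49 = 7  ⇒  r_B = 7 − 3 = 4

rB=4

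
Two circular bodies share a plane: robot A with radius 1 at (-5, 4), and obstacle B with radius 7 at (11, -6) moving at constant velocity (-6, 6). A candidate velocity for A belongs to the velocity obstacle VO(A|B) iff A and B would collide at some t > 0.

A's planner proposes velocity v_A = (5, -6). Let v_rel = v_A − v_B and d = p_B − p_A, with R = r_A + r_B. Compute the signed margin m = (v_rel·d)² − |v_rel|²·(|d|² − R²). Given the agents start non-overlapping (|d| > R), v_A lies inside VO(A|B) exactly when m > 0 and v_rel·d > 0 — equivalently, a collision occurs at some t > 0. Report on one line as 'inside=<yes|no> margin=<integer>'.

d = (16, -10),  |d|² = 356;  R = 1+7 = 8,  c = 356−8² = 292
v_rel = (11, -12),  |v_rel|² = 265;  v_rel·d = (11)·(16) + (-12)·(-10) = 296
265·t² − 592·t + 292 = 0  ⇒  m = 296² − 265·292 = 10236
m = 10236 > 0,  v_rel·d = 296 > 0  ⇒  inside

inside=yes margin=10236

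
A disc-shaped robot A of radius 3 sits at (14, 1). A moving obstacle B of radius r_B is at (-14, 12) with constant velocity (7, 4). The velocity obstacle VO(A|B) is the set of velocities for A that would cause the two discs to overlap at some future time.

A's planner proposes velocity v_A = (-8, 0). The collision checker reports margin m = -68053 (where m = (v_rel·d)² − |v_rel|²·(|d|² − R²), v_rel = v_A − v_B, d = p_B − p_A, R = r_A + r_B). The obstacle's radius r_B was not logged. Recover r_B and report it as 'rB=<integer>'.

m = -68053
d = (-28, 11);  v_rel = (-15, -4),  |v_rel|² = 241
v_rel×d = (-15)·(11) − (-4)·(-28) = -277
since m = R²·241 − (-277)²:  R² = (76729 + -68053) / 241 = 36
R = √36 = 6  ⇒  r_B = 6 − 3 = 3

rB=3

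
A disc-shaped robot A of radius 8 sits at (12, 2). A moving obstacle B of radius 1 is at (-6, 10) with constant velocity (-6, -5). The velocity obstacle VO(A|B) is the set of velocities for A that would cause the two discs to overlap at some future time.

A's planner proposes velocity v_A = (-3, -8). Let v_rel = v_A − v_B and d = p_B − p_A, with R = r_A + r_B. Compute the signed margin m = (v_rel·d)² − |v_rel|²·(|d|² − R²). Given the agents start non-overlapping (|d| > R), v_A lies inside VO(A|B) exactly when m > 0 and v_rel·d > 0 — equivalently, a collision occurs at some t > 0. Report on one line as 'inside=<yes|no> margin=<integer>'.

d = (-18, 8),  |d|² = 388;  R = 8+1 = 9,  c = 388−9² = 307
v_rel = (3, -3),  |v_rel|² = 18;  v_rel·d = (3)·(-18) + (-3)·(8) = -78
18·t² + 156·t + 307 = 0  ⇒  m = (-78)² − 18·307 = 558
m = 558 > 0,  v_rel·d = -78 < 0  ⇒  outside

inside=no margin=558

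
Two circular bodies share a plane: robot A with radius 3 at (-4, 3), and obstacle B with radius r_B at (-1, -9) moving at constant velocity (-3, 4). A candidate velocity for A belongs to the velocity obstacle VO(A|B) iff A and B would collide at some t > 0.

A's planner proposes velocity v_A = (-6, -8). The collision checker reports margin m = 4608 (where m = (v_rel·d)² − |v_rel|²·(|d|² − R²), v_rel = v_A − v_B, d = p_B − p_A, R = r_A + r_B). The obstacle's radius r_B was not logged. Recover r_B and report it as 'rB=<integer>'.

m = 4608
d = (3, -12);  v_rel = (-3, -12),  |v_rel|² = 153
v_rel×d = (-3)·(-12) − (-12)·(3) = 72
since m = R²·153 − 72²:  R² = (5184 + 4608) / 153 = 64
R = √64 = 8  ⇒  r_B = 8 − 3 = 5

rB=5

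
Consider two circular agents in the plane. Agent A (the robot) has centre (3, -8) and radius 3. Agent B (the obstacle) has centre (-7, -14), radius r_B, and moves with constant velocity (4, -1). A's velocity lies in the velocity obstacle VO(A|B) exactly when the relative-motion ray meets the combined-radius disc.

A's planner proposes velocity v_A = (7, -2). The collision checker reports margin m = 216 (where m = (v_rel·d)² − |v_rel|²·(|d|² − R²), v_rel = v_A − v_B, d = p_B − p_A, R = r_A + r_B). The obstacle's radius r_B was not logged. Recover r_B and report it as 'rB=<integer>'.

m = 216
d = (-10, -6);  v_rel = (3, -1),  |v_rel|² = 10
v_rel×d = (3)·(-6) − (-1)·(-10) = -28
since m = R²·10 − (-28)²:  R² = (784 + 216) / 10 = 100
R = √100 = 10  ⇒  r_B = 10 − 3 = 7

rB=7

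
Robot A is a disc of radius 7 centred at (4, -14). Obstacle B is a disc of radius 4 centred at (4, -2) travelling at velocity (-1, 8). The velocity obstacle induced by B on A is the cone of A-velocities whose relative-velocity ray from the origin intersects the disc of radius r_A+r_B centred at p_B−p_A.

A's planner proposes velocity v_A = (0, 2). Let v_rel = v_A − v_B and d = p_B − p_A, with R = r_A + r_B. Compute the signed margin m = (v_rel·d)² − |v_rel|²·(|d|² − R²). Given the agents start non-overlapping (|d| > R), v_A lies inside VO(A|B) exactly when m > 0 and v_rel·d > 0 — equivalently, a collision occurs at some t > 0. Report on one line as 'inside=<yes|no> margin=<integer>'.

d = (0, 12),  |d|² = 144;  R = 7+4 = 11,  c = 144−11² = 23
v_rel = (1, -6),  |v_rel|² = 37;  v_rel·d = (1)·(0) + (-6)·(12) = -72
37·t² + 144·t + 23 = 0  ⇒  m = (-72)² − 37·23 = 4333
m = 4333 > 0,  v_rel·d = -72 < 0  ⇒  outside

inside=no margin=4333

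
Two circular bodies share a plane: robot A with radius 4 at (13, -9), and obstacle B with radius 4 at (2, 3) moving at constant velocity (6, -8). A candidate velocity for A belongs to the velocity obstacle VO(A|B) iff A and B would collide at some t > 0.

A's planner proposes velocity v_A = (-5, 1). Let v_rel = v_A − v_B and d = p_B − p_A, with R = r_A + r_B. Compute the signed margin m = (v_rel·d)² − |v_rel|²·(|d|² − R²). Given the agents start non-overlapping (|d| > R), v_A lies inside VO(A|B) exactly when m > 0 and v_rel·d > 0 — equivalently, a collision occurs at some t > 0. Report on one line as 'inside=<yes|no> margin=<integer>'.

d = (-11, 12),  |d|² = 265;  R = 4+4 = 8,  c = 265−8² = 201
v_rel = (-11, 9),  |v_rel|² = 202;  v_rel·d = (-11)·(-11) + (9)·(12) = 229
202·t² − 458·t + 201 = 0  ⇒  m = 229² − 202·201 = 11839
m = 11839 > 0,  v_rel·d = 229 > 0  ⇒  inside

inside=yes margin=11839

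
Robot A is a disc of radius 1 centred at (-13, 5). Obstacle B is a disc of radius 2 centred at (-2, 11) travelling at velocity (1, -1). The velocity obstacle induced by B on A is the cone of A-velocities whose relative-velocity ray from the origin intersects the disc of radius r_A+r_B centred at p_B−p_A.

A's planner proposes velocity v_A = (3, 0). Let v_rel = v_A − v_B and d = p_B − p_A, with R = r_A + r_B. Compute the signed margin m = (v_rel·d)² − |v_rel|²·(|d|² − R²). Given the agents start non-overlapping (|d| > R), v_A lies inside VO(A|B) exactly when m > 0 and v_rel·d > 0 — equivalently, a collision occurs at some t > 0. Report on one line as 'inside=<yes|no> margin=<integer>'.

d = (11, 6),  |d|² = 157;  R = 1+2 = 3,  c = 157−3² = 148
v_rel = (2, 1),  |v_rel|² = 5;  v_rel·d = (2)·(11) + (1)·(6) = 28
5·t² − 56·t + 148 = 0  ⇒  m = 28² − 5·148 = 44
m = 44 > 0,  v_rel·d = 28 > 0  ⇒  inside

inside=yes margin=44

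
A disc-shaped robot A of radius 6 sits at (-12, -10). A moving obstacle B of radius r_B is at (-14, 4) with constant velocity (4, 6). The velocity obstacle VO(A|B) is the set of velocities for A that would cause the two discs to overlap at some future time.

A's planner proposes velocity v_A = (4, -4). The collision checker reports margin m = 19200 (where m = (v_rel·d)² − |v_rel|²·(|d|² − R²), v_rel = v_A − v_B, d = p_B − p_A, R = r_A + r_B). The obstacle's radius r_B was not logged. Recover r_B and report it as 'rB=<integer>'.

m = 19200
d = (-2, 14);  v_rel = (0, -10),  |v_rel|² = 100
v_rel×d = (0)·(14) − (-10)·(-2) = -20
since m = R²·100 − (-20)²:  R² = (400 + 19200) / 100 = 196
R = √196 = 14  ⇒  r_B = 14 − 6 = 8

rB=8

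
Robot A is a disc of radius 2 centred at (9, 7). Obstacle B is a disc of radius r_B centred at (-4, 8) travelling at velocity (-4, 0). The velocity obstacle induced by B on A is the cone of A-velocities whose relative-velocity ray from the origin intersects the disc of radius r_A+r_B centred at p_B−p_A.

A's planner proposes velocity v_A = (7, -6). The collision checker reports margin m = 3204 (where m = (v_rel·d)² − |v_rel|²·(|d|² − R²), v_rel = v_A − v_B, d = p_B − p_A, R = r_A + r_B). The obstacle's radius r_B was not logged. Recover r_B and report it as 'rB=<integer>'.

m = 3204
d = (-13, 1);  v_rel = (11, -6),  |v_rel|² = 157
v_rel×d = (11)·(1) − (-6)·(-13) = -67
since m = R²·157 − (-67)²:  R² = (4489 + 3204) / 157 = 49
R = √49 = 7  ⇒  r_B = 7 − 2 = 5

rB=5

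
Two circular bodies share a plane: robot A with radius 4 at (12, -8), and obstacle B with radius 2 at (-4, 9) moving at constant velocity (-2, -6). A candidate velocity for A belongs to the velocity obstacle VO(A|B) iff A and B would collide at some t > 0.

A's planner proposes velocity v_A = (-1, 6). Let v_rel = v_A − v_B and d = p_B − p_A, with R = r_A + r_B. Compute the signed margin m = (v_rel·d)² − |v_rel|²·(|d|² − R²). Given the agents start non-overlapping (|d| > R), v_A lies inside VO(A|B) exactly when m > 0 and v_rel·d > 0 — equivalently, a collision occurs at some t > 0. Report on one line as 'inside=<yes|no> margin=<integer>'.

d = (-16, 17),  |d|² = 545;  R = 4+2 = 6,  c = 545−6² = 509
v_rel = (1, 12),  |v_rel|² = 145;  v_rel·d = (1)·(-16) + (12)·(17) = 188
145·t² − 376·t + 509 = 0  ⇒  m = 188² − 145·509 = -38461
m = -38461 < 0,  v_rel·d = 188 > 0  ⇒  outside

inside=no margin=-38461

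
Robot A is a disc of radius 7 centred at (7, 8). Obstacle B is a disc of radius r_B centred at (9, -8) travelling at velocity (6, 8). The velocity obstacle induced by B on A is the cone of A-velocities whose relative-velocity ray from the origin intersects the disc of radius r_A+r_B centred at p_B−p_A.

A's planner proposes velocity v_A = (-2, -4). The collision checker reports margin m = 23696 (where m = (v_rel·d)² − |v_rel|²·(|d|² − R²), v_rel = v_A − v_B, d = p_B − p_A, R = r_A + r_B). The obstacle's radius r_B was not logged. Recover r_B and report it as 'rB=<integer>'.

m = 23696
d = (2, -16);  v_rel = (-8, -12),  |v_rel|² = 208
v_rel×d = (-8)·(-16) − (-12)·(2) = 152
since m = R²·208 − 152²:  R² = (23104 + 23696) / 208 = 225
R = √225 = 15  ⇒  r_B = 15 − 7 = 8

rB=8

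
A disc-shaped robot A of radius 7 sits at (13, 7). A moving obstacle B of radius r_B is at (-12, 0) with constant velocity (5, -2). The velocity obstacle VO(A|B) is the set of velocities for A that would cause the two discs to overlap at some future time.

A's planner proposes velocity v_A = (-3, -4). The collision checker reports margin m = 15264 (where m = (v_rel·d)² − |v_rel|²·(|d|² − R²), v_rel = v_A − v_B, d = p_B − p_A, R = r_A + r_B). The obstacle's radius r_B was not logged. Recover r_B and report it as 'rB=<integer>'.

m = 15264
d = (-25, -7);  v_rel = (-8, -2),  |v_rel|² = 68
v_rel×d = (-8)·(-7) − (-2)·(-25) = 6
since m = R²·68 − 6²:  R² = (36 + 15264) / 68 = 225
R = √225 = 15  ⇒  r_B = 15 − 7 = 8

rB=8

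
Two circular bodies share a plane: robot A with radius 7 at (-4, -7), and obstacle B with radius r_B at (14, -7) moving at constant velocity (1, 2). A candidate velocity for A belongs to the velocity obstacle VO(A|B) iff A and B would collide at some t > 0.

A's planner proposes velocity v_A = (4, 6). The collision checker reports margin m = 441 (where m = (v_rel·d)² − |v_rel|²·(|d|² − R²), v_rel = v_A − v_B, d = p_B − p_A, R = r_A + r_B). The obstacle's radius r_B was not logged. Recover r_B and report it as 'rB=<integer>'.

m = 441
d = (18, 0);  v_rel = (3, 4),  |v_rel|² = 25
v_rel×d = (3)·(0) − (4)·(18) = -72
since m = R²·25 − (-72)²:  R² = (5184 + 441) / 25 = 225
R = √225 = 15  ⇒  r_B = 15 − 7 = 8

rB=8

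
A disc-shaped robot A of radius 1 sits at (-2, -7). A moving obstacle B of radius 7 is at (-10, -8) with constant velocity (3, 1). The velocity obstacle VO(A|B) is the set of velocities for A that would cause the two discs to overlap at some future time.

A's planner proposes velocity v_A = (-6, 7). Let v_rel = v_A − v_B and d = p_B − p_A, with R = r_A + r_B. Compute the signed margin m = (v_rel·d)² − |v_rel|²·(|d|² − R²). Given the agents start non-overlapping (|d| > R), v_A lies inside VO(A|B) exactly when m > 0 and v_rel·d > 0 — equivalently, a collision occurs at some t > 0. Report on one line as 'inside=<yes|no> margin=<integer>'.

d = (-8, -1),  |d|² = 65;  R = 1+7 = 8,  c = 65−8² = 1
v_rel = (-9, 6),  |v_rel|² = 117;  v_rel·d = (-9)·(-8) + (6)·(-1) = 66
117·t² − 132·t + 1 = 0  ⇒  m = 66² − 117·1 = 4239
m = 4239 > 0,  v_rel·d = 66 > 0  ⇒  inside

inside=yes margin=4239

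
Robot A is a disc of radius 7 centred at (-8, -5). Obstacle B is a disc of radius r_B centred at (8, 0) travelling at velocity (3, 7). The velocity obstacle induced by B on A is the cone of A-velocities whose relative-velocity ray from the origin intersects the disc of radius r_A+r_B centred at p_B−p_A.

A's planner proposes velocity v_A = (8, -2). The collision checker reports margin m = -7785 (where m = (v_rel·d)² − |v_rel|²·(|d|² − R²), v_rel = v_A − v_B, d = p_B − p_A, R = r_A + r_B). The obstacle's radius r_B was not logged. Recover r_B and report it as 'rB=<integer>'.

m = -7785
d = (16, 5);  v_rel = (5, -9),  |v_rel|² = 106
v_rel×d = (5)·(5) − (-9)·(16) = 169
since m = R²·106 − 169²:  R² = (28561 + -7785) / 106 = 196
R = √196 = 14  ⇒  r_B = 14 − 7 = 7

rB=7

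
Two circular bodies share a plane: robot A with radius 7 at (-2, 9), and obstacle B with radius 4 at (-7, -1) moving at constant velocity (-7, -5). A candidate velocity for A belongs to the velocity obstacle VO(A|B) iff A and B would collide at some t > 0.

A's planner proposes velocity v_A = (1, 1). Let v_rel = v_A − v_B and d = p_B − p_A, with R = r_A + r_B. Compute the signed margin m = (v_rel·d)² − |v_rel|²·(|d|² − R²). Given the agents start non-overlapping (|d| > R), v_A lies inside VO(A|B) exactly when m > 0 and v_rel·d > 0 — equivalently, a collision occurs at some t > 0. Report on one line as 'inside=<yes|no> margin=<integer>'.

d = (-5, -10),  |d|² = 125;  R = 7+4 = 11,  c = 125−11² = 4
v_rel = (8, 6),  |v_rel|² = 100;  v_rel·d = (8)·(-5) + (6)·(-10) = -100
100·t² + 200·t + 4 = 0  ⇒  m = (-100)² − 100·4 = 9600
m = 9600 > 0,  v_rel·d = -100 < 0  ⇒  outside

inside=no margin=9600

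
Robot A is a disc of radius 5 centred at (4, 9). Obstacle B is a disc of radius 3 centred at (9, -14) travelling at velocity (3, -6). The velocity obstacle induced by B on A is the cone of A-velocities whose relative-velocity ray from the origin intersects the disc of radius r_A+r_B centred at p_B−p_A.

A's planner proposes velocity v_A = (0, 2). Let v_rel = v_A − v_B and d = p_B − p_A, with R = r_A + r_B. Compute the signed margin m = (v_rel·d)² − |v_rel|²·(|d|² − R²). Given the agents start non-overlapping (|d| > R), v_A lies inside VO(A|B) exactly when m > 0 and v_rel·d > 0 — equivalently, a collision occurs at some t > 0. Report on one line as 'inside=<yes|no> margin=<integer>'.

d = (5, -23),  |d|² = 554;  R = 5+3 = 8,  c = 554−8² = 490
v_rel = (-3, 8),  |v_rel|² = 73;  v_rel·d = (-3)·(5) + (8)·(-23) = -199
73·t² + 398·t + 490 = 0  ⇒  m = (-199)² − 73·490 = 3831
m = 3831 > 0,  v_rel·d = -199 < 0  ⇒  outside

inside=no margin=3831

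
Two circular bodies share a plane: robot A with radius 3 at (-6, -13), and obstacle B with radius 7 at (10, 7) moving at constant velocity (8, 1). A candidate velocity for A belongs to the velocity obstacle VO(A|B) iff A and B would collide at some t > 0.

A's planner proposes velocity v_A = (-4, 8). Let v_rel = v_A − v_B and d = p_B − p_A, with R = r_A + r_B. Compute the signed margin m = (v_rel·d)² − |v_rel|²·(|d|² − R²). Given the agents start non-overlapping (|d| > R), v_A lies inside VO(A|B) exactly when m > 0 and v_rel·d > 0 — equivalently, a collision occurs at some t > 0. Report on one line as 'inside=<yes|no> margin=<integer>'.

d = (16, 20),  |d|² = 656;  R = 3+7 = 10,  c = 656−10² = 556
v_rel = (-12, 7),  |v_rel|² = 193;  v_rel·d = (-12)·(16) + (7)·(20) = -52
193·t² + 104·t + 556 = 0  ⇒  m = (-52)² − 193·556 = -104604
m = -104604 < 0,  v_rel·d = -52 < 0  ⇒  outside

inside=no margin=-104604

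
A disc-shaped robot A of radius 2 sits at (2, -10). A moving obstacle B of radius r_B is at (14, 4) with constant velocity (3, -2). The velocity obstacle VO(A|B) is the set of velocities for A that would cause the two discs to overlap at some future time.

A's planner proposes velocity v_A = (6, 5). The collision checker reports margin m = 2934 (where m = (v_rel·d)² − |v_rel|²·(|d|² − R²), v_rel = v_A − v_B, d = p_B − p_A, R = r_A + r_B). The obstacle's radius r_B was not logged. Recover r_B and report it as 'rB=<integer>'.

m = 2934
d = (12, 14);  v_rel = (3, 7),  |v_rel|² = 58
v_rel×d = (3)·(14) − (7)·(12) = -42
since m = R²·58 − (-42)²:  R² = (1764 + 2934) / 58 = 81
R = √81 = 9  ⇒  r_B = 9 − 2 = 7

rB=7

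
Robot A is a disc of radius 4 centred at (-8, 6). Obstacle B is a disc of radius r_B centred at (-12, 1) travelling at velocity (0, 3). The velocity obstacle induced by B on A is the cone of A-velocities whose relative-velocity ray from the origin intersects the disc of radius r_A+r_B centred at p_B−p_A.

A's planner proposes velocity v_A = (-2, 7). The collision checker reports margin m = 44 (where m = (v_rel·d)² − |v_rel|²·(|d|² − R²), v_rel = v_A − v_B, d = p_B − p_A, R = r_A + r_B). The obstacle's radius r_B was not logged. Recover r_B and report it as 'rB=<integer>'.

m = 44
d = (-4, -5);  v_rel = (-2, 4),  |v_rel|² = 20
v_rel×d = (-2)·(-5) − (4)·(-4) = 26
since m = R²·20 − 26²:  R² = (676 + 44) / 20 = 36
R = √36 = 6  ⇒  r_B = 6 − 4 = 2

rB=2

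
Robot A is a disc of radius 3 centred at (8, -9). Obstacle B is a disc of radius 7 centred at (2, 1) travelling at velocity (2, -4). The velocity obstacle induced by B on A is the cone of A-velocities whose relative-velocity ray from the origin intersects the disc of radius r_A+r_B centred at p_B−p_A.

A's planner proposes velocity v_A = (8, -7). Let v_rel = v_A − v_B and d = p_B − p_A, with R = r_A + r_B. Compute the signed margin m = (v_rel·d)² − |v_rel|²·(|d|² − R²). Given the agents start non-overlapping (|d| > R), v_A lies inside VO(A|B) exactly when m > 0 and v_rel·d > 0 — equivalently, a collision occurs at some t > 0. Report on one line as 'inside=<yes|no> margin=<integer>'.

d = (-6, 10),  |d|² = 136;  R = 3+7 = 10,  c = 136−10² = 36
v_rel = (6, -3),  |v_rel|² = 45;  v_rel·d = (6)·(-6) + (-3)·(10) = -66
45·t² + 132·t + 36 = 0  ⇒  m = (-66)² − 45·36 = 2736
m = 2736 > 0,  v_rel·d = -66 < 0  ⇒  outside

inside=no margin=2736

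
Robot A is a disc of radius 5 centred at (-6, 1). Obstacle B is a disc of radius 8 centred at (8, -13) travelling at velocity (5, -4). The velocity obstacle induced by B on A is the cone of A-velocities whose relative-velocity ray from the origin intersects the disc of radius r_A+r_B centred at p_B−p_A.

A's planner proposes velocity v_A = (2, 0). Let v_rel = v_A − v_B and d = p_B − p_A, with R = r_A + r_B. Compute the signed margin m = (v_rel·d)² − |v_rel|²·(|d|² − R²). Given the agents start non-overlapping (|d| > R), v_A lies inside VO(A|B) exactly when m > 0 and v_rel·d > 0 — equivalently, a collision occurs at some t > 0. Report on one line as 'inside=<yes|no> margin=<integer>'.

d = (14, -14),  |d|² = 392;  R = 5+8 = 13,  c = 392−13² = 223
v_rel = (-3, 4),  |v_rel|² = 25;  v_rel·d = (-3)·(14) + (4)·(-14) = -98
25·t² + 196·t + 223 = 0  ⇒  m = (-98)² − 25·223 = 4029
m = 4029 > 0,  v_rel·d = -98 < 0  ⇒  outside

inside=no margin=4029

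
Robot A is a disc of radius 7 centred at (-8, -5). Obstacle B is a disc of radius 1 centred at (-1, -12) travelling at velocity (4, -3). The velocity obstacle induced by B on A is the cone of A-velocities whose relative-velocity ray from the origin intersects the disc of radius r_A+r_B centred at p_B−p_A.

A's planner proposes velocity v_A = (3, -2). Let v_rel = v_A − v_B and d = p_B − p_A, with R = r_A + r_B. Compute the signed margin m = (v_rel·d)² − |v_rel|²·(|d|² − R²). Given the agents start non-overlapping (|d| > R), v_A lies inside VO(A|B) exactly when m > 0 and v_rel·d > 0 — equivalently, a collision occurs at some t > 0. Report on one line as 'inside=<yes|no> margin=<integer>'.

d = (7, -7),  |d|² = 98;  R = 7+1 = 8,  c = 98−8² = 34
v_rel = (-1, 1),  |v_rel|² = 2;  v_rel·d = (-1)·(7) + (1)·(-7) = -14
2·t² + 28·t + 34 = 0  ⇒  m = (-14)² − 2·34 = 128
m = 128 > 0,  v_rel·d = -14 < 0  ⇒  outside

inside=no margin=128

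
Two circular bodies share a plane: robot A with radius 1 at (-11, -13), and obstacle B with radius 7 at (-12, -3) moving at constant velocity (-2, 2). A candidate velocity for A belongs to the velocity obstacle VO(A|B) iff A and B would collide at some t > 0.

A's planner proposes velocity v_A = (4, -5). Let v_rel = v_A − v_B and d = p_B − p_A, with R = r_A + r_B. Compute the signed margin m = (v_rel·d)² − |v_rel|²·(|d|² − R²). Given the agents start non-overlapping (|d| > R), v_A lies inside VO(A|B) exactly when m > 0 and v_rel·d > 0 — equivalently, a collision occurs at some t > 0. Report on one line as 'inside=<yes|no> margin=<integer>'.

d = (-1, 10),  |d|² = 101;  R = 1+7 = 8,  c = 101−8² = 37
v_rel = (6, -7),  |v_rel|² = 85;  v_rel·d = (6)·(-1) + (-7)·(10) = -76
85·t² + 152·t + 37 = 0  ⇒  m = (-76)² − 85·37 = 2631
m = 2631 > 0,  v_rel·d = -76 < 0  ⇒  outside

inside=no margin=2631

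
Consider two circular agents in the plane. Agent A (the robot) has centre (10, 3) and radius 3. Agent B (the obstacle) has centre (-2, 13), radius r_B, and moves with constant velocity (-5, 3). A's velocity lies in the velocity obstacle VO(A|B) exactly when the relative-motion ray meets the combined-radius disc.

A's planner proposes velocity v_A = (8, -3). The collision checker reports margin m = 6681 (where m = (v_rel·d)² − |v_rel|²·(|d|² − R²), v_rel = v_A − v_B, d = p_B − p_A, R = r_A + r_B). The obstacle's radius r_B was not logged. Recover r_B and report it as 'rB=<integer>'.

m = 6681
d = (-12, 10);  v_rel = (13, -6),  |v_rel|² = 205
v_rel×d = (13)·(10) − (-6)·(-12) = 58
since m = R²·205 − 58²:  R² = (3364 + 6681) / 205 = 49
R = √49 = 7  ⇒  r_B = 7 − 3 = 4

rB=4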